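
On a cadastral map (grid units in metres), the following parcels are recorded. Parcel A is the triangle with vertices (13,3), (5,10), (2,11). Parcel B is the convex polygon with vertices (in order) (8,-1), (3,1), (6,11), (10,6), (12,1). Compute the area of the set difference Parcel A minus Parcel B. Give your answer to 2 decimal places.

2.78

|Parcel A| = 6.5, |Parcel A∩Parcel B| = 3.7245.
|Parcel A ∖ Parcel B| = |Parcel A| − |Parcel A∩Parcel B| = 6.5 − 3.7245 = 2.78.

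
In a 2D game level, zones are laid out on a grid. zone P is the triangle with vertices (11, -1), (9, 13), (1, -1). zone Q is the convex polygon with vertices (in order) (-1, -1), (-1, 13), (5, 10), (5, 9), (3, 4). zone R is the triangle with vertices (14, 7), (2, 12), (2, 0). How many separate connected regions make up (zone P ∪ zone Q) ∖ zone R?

(zone P ∪ zone Q) ∖ zone R splits into 3 disjoint pieces (area 30.9245, area 4.7051, area 34.125).

3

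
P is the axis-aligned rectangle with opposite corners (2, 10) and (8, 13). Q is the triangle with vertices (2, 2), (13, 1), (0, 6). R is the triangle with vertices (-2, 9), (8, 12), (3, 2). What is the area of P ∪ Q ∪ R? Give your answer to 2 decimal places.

By inclusion–exclusion:
Individual areas: |P| = 18, |Q| = 21, |R| = 42.5.
|P∩Q| = 0.
|P∩R| = 5.6.
|Q∩R| = 5.6874.
|P∩Q∩R| = 0.
|P ∪ Q ∪ R| = 81.5 − 11.2874 + 0 = 70.21.

70.21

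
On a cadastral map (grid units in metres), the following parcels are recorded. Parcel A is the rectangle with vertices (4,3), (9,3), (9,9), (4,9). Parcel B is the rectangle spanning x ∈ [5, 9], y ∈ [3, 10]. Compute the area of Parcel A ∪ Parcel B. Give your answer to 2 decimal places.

34.00

By inclusion–exclusion:
Individual areas: |Parcel A| = 30, |Parcel B| = 28.
|Parcel A∩Parcel B|: x∈[5,9], y∈[3,9] → 4·6 = 24.
|Parcel A ∪ Parcel B| = 58 − 24 = 34.00.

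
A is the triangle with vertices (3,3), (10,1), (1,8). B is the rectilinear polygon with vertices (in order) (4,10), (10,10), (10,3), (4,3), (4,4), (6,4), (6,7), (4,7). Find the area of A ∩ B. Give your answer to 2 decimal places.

2.79

The intersection is the polygon with vertices (7.429,3), (4,3), (4,4), (6,4), (6,4.111).
By the shoelace formula its area is 2.79.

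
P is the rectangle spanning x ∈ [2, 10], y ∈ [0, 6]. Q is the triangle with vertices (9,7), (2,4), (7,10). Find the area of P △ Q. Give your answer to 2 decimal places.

|P| = 48, |Q| = 13.5, |P∩Q| = 3.
|P △ Q| = |P| + |Q| − 2·|P∩Q| = 48 + 13.5 − 6 = 55.50.

55.50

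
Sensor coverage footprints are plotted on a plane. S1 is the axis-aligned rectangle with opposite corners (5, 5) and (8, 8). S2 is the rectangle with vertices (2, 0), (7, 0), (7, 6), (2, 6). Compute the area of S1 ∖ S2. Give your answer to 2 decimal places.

7.00

|S1∩S2|: x∈[5,7], y∈[5,6] → 2·1 = 2.
|S1| = 9.
|S1 ∖ S2| = |S1| − |S1∩S2| = 9 − 2 = 7.00.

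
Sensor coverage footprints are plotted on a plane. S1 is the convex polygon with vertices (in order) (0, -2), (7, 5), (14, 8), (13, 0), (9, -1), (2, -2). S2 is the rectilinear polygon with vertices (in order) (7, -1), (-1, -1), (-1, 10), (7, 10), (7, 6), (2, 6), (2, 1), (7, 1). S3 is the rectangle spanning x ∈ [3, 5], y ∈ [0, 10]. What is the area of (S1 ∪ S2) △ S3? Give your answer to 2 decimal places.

|S1 ∪ S2| = 121.5.
|(S1 ∪ S2) ∩ S3| = 12.
|(S1 ∪ S2) △ S3| = 121.5 + 20 − 24 = 117.50.

117.50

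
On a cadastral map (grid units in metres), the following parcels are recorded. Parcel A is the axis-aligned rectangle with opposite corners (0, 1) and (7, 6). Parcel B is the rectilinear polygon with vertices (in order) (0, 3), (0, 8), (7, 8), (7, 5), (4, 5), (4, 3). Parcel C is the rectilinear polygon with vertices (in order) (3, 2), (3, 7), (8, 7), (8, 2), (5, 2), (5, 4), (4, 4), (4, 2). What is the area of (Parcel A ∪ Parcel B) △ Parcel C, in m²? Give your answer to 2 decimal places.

|Parcel A ∪ Parcel B| = 49.
|(Parcel A ∪ Parcel B) ∩ Parcel C| = 18.
|(Parcel A ∪ Parcel B) △ Parcel C| = 49 + 23 − 36 = 36.00.

36.00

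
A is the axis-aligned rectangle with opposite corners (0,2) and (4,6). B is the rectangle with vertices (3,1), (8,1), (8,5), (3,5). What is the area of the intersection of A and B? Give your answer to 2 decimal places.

|A∩B|: x∈[3,4], y∈[2,5] → 1·3 = 3.

3.00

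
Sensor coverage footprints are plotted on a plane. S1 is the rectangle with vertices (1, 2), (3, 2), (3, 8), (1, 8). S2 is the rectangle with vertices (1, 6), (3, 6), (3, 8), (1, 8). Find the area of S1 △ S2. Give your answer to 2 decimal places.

8.00

|S1∩S2|: x∈[1,3], y∈[6,8] → 2·2 = 4.
|S1 △ S2| = |S1| + |S2| − 2·|S1∩S2| = 12 + 4 − 8 = 8.00.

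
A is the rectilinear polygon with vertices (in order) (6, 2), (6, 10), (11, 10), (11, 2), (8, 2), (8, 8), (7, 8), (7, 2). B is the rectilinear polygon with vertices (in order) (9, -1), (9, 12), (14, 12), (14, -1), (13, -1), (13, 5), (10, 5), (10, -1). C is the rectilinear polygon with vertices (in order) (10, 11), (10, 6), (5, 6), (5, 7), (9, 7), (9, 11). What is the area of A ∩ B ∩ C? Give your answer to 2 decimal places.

4.00

The intersection is the polygon with vertices (9,7), (9,10), (10,10), (10,6), (9,6).
By the shoelace formula its area is 4.00.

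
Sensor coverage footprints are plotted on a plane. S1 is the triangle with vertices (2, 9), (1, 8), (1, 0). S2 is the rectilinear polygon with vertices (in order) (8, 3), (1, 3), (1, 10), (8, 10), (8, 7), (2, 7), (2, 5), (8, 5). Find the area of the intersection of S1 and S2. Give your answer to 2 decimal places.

3.50

The intersection is the polygon with vertices (2,9), (1.333,3), (1,3), (1,8).
By the shoelace formula its area is 3.50.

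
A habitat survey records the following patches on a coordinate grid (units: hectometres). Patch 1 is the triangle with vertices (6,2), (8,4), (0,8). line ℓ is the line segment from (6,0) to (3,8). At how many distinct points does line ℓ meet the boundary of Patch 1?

The segment meets the boundary at (3.692,6.154), (4.8,3.2).

2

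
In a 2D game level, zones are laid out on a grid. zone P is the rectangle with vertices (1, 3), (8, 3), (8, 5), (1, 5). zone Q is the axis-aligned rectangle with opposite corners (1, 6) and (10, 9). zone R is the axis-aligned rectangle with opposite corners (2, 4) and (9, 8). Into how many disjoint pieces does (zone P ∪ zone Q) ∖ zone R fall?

(zone P ∪ zone Q) ∖ zone R splits into 2 disjoint pieces (area 8, area 13).

2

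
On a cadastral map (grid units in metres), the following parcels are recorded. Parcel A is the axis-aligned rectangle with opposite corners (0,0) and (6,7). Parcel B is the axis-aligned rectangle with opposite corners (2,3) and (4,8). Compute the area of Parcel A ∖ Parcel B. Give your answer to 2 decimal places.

|Parcel A∩Parcel B|: x∈[2,4], y∈[3,7] → 2·4 = 8.
|Parcel A| = 42.
|Parcel A ∖ Parcel B| = |Parcel A| − |Parcel A∩Parcel B| = 42 − 8 = 34.00.

34.00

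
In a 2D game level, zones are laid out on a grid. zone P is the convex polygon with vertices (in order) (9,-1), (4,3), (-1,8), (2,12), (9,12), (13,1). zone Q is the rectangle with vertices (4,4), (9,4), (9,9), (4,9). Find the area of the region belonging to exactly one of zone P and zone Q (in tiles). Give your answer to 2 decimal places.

82.50

|zone P| = 107.5, |zone Q| = 25, |zone P∩zone Q| = 25.
|zone P △ zone Q| = |zone P| + |zone Q| − 2·|zone P∩zone Q| = 107.5 + 25 − 50 = 82.50.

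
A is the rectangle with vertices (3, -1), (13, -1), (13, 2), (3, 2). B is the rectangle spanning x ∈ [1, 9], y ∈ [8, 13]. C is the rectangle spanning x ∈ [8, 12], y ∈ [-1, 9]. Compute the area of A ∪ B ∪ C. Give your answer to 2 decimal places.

97.00

By inclusion–exclusion:
Individual areas: |A| = 30, |B| = 40, |C| = 40.
|A∩B| = 0 (no overlap).
|A∩C|: x∈[8,12], y∈[-1,2] → 4·3 = 12.
|B∩C|: x∈[8,9], y∈[8,9] → 1·1 = 1.
|A∩B∩C| = 0.
|A ∪ B ∪ C| = 110 − 13 + 0 = 97.00.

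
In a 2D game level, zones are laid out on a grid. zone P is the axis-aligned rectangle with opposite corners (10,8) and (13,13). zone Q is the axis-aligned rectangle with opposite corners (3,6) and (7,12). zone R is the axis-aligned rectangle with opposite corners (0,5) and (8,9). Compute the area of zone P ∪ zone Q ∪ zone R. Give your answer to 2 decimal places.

By inclusion–exclusion:
Individual areas: |zone P| = 15, |zone Q| = 24, |zone R| = 32.
|zone P∩zone Q| = 0 (no overlap).
|zone P∩zone R| = 0 (no overlap).
|zone Q∩zone R|: x∈[3,7], y∈[6,9] → 4·3 = 12.
|zone P∩zone Q∩zone R| = 0.
|zone P ∪ zone Q ∪ zone R| = 71 − 12 + 0 = 59.00.

59.00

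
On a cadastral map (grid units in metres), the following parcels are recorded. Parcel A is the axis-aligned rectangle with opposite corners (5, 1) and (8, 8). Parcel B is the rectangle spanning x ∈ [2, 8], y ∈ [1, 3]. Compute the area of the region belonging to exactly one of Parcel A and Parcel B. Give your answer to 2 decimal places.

21.00

|Parcel A∩Parcel B|: x∈[5,8], y∈[1,3] → 3·2 = 6.
|Parcel A △ Parcel B| = |Parcel A| + |Parcel B| − 2·|Parcel A∩Parcel B| = 21 + 12 − 12 = 21.00.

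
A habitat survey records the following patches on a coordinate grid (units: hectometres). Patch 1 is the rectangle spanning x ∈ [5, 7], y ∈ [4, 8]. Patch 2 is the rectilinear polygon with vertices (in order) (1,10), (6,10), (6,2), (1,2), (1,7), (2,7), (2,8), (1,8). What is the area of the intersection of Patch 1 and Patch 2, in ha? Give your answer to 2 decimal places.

4.00

The intersection is the polygon with vertices (5,4), (5,8), (6,8), (6,4).
By the shoelace formula its area is 4.00.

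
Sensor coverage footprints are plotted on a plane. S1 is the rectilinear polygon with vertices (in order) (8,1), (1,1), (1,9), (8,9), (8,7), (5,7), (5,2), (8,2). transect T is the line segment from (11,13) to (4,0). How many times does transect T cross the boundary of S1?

The segment meets the boundary at (5.077,2), (4.538,1), (7.769,7), (8,7.429).

4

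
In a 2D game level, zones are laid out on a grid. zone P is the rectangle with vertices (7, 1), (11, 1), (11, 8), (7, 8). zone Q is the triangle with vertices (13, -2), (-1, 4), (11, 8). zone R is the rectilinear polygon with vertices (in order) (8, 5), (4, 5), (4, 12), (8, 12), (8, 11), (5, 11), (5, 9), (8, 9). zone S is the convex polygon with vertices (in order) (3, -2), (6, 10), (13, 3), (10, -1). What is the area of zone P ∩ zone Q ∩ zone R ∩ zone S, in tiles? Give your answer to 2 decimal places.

1.83

The intersection is the polygon with vertices (8,7), (8,5), (7,5), (7,6.667).
By the shoelace formula its area is 1.83.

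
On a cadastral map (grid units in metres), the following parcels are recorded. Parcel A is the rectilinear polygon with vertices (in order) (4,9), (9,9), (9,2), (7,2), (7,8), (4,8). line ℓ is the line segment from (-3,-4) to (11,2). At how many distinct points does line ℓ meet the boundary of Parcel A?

0

The segment lies entirely outside Parcel A and never meets its boundary.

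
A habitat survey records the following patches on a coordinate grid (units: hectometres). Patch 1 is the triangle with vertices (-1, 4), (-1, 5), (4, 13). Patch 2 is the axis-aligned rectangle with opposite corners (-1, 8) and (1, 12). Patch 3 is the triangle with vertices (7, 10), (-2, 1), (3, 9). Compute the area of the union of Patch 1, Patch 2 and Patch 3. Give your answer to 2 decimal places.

By inclusion–exclusion:
Individual areas: |Patch 1| = 2.5, |Patch 2| = 8, |Patch 3| = 13.5.
|Patch 1∩Patch 2| = 0.0125.
|Patch 1∩Patch 3| = 0.
|Patch 2∩Patch 3| = 0.
|Patch 1∩Patch 2∩Patch 3| = 0.
|Patch 1 ∪ Patch 2 ∪ Patch 3| = 24 − 0.0125 + 0 = 23.99.

23.99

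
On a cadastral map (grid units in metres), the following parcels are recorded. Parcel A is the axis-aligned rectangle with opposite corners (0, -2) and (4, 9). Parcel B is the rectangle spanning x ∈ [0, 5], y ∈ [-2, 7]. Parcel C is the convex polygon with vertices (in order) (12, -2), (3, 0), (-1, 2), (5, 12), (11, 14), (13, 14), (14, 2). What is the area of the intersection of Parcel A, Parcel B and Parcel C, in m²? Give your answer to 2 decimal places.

22.53

The intersection is the polygon with vertices (0,3.667), (2,7), (4,7), (4,-0.222), (3,0), (0,1.5).
By the shoelace formula its area is 22.53.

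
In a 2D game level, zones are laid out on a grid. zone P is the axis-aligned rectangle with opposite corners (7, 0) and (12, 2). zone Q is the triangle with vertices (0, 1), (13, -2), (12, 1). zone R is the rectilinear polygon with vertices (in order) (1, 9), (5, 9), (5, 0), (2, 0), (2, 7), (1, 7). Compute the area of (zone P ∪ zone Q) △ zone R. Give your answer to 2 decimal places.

47.26

|zone P ∪ zone Q| = 23.
|(zone P ∪ zone Q) ∩ zone R| = 2.3718.
|(zone P ∪ zone Q) △ zone R| = 23 + 29 − 4.7436 = 47.26.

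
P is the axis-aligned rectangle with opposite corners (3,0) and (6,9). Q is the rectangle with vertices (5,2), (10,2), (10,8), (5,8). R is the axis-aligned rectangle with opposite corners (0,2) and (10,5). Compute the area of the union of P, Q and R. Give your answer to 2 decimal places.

60.00

By inclusion–exclusion:
Individual areas: |P| = 27, |Q| = 30, |R| = 30.
|P∩Q|: x∈[5,6], y∈[2,8] → 1·6 = 6.
|P∩R|: x∈[3,6], y∈[2,5] → 3·3 = 9.
|Q∩R|: x∈[5,10], y∈[2,5] → 5·3 = 15.
|P∩Q∩R| = 3.
|P ∪ Q ∪ R| = 87 − 30 + 3 = 60.00.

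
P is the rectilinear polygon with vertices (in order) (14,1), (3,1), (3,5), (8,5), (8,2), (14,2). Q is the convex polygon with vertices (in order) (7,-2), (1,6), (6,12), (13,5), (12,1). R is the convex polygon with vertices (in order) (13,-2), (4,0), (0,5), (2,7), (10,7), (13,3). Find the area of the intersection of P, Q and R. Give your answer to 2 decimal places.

The intersection is the polygon with vertices (3,3.333), (3,5), (8,5), (8,2), (12.25,2), (12,1), (4.75,1).
By the shoelace formula its area is 22.08.

22.08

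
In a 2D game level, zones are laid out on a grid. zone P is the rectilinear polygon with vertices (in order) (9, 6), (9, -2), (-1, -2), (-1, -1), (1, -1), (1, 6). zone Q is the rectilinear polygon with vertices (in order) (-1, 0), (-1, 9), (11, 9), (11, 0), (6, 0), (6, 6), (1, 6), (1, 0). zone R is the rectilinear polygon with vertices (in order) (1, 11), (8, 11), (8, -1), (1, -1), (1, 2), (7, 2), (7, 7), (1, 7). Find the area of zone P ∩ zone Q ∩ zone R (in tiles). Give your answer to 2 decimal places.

8.00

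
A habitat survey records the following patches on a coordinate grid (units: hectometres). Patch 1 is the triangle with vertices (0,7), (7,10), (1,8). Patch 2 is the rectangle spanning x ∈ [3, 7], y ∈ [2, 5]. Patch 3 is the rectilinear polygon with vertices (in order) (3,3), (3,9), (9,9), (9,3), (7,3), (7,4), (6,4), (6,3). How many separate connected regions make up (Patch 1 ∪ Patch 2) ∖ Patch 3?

3

(Patch 1 ∪ Patch 2) ∖ Patch 3 splits into 3 disjoint pieces (area 1.2381, area 0.3333, area 5).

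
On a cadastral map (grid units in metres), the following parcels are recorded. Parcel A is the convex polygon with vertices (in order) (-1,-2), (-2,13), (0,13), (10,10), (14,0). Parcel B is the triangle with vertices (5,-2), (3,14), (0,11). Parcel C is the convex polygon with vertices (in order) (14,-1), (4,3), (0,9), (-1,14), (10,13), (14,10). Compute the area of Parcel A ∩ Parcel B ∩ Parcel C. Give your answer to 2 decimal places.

The intersection is the polygon with vertices (4.395,2.842), (4,3), (1.818,6.273), (0,11), (1.538,12.539), (3.247,12.026).
By the shoelace formula its area is 20.65.

20.65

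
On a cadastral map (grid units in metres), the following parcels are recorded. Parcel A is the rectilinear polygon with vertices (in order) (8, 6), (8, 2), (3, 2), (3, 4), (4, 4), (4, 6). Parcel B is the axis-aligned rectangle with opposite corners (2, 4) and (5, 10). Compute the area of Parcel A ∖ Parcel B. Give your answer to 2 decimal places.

|Parcel A| = 18, |Parcel A∩Parcel B| = 2.
|Parcel A ∖ Parcel B| = |Parcel A| − |Parcel A∩Parcel B| = 18 − 2 = 16.00.

16.00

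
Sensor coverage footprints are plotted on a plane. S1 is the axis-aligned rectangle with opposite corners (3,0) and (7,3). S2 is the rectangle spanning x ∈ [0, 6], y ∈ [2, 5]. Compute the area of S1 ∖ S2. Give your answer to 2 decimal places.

|S1∩S2|: x∈[3,6], y∈[2,3] → 3·1 = 3.
|S1| = 12.
|S1 ∖ S2| = |S1| − |S1∩S2| = 12 − 3 = 9.00.

9.00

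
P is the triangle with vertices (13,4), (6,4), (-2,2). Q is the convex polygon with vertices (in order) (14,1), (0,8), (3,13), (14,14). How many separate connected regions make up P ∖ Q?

P ∖ Q is a single connected region.

1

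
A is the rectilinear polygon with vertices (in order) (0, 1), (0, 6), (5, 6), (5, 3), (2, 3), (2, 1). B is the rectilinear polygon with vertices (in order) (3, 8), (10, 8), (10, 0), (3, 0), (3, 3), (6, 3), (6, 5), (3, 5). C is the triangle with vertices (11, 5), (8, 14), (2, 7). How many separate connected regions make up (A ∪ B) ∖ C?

(A ∪ B) ∖ C is a single connected region.

1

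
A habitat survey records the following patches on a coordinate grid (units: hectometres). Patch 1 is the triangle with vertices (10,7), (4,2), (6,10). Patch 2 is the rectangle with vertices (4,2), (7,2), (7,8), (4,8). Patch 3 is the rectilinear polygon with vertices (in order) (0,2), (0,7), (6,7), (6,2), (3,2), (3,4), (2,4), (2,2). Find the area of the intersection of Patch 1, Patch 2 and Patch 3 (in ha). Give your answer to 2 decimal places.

5.21

The intersection is the polygon with vertices (5.25,7), (6,7), (6,3.667), (4,2).
By the shoelace formula its area is 5.21.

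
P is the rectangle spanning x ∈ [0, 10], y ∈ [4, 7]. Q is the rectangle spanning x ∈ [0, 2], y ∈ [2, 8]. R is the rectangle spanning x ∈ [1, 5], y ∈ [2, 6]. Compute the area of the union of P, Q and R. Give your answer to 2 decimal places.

By inclusion–exclusion:
Individual areas: |P| = 30, |Q| = 12, |R| = 16.
|P∩Q|: x∈[0,2], y∈[4,7] → 2·3 = 6.
|P∩R|: x∈[1,5], y∈[4,6] → 4·2 = 8.
|Q∩R|: x∈[1,2], y∈[2,6] → 1·4 = 4.
|P∩Q∩R| = 2.
|P ∪ Q ∪ R| = 58 − 18 + 2 = 42.00.

42.00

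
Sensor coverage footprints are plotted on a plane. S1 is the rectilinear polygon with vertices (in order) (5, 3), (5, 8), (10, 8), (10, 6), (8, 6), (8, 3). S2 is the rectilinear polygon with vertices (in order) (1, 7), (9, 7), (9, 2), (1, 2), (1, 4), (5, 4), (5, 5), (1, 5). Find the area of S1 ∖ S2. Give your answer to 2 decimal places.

|S1| = 19, |S1∩S2| = 13.
|S1 ∖ S2| = |S1| − |S1∩S2| = 19 − 13 = 6.00.

6.00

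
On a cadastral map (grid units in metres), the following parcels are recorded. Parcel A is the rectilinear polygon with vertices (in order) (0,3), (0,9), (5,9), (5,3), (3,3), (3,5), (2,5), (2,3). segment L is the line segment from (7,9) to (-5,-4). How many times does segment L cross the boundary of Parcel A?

The segment meets the boundary at (1.462,3), (3,4.667), (2,3.583), (5,6.833).

4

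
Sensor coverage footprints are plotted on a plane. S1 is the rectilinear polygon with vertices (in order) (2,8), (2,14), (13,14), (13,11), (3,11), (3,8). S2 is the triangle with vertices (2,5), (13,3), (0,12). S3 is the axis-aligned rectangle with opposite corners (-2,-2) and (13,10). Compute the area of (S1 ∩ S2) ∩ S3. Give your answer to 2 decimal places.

2.00

The region (S1 ∩ S2) ∩ S3 is the polygon with vertices (3,9.923), (3,8), (2,8), (2,10), (2.889,10).
By the shoelace formula its area is 2.00.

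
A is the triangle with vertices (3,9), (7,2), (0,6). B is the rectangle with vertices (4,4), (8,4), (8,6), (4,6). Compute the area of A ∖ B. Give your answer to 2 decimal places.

|A| = 16.5, |A∩B| = 2.5714.
|A ∖ B| = |A| − |A∩B| = 16.5 − 2.5714 = 13.93.

13.93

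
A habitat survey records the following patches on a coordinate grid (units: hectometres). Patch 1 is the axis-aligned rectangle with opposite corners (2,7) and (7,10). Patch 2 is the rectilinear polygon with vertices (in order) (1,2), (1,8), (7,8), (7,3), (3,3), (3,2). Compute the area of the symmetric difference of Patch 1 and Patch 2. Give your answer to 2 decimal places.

37.00

|Patch 1| = 15, |Patch 2| = 32, |Patch 1∩Patch 2| = 5.
|Patch 1 △ Patch 2| = |Patch 1| + |Patch 2| − 2·|Patch 1∩Patch 2| = 15 + 32 − 10 = 37.00.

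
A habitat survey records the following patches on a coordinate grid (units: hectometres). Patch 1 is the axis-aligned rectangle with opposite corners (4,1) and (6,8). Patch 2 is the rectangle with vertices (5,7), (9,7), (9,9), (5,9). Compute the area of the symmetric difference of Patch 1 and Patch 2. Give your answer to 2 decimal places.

|Patch 1∩Patch 2|: x∈[5,6], y∈[7,8] → 1·1 = 1.
|Patch 1 △ Patch 2| = |Patch 1| + |Patch 2| − 2·|Patch 1∩Patch 2| = 14 + 8 − 2 = 20.00.

20.00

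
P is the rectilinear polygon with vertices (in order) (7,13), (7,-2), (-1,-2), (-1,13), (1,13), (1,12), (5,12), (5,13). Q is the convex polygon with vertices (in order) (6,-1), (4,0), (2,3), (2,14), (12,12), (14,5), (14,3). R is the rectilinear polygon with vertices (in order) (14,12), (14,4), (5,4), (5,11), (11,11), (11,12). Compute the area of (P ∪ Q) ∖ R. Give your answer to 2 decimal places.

133.25

|P ∪ Q| = 192.25.
|(P ∪ Q) ∩ R| = 59.
|(P ∪ Q) ∖ R| = 192.25 − 59 = 133.25.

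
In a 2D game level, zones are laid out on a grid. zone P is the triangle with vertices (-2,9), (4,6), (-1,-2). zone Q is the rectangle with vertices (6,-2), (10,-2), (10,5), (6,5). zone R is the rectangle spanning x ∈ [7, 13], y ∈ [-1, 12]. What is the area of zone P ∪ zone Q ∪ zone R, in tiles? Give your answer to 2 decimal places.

119.50

By inclusion–exclusion:
Individual areas: |zone P| = 31.5, |zone Q| = 28, |zone R| = 78.
|zone P∩zone Q| = 0.
|zone P∩zone R| = 0.
|zone Q∩zone R|: x∈[7,10], y∈[-1,5] → 3·6 = 18.
|zone P∩zone Q∩zone R| = 0.
|zone P ∪ zone Q ∪ zone R| = 137.5 − 18 + 0 = 119.50.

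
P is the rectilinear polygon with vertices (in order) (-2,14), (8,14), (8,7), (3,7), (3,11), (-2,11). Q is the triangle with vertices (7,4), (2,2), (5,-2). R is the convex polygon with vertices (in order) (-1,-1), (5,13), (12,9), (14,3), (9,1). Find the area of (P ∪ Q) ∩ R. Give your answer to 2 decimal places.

|P ∪ Q| = 63.
|(P ∪ Q) ∩ R| = 33.32.

33.32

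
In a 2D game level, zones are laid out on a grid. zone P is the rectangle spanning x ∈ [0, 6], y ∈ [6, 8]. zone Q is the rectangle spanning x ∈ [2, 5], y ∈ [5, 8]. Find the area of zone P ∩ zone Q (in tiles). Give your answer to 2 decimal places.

|zone P∩zone Q|: x∈[2,5], y∈[6,8] → 3·2 = 6.

6.00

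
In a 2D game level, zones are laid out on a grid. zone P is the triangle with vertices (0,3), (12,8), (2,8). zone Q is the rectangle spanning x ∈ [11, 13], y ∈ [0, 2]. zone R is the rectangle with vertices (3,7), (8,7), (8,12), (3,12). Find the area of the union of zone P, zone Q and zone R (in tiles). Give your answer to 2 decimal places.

By inclusion–exclusion:
Individual areas: |zone P| = 25, |zone Q| = 4, |zone R| = 25.
|zone P∩zone Q| = 0.
|zone P∩zone R| = 5.
|zone Q∩zone R| = 0 (no overlap).
|zone P∩zone Q∩zone R| = 0.
|zone P ∪ zone Q ∪ zone R| = 54 − 5 + 0 = 49.00.

49.00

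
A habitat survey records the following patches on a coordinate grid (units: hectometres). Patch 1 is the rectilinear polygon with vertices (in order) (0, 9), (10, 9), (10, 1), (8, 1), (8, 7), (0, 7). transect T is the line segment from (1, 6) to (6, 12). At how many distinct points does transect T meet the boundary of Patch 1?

The segment meets the boundary at (3.5,9), (1.833,7).

2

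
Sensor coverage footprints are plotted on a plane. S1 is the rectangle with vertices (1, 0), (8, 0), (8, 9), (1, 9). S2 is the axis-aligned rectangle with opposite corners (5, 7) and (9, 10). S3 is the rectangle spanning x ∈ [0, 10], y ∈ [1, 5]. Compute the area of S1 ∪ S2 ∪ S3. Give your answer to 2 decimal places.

By inclusion–exclusion:
Individual areas: |S1| = 63, |S2| = 12, |S3| = 40.
|S1∩S2|: x∈[5,8], y∈[7,9] → 3·2 = 6.
|S1∩S3|: x∈[1,8], y∈[1,5] → 7·4 = 28.
|S2∩S3| = 0 (no overlap).
|S1∩S2∩S3| = 0.
|S1 ∪ S2 ∪ S3| = 115 − 34 + 0 = 81.00.

81.00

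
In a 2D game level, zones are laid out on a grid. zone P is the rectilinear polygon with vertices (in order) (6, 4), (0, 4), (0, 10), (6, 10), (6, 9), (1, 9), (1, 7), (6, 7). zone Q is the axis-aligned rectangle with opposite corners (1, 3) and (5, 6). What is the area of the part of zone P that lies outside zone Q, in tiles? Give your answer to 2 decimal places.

|zone P| = 26, |zone P∩zone Q| = 8.
|zone P ∖ zone Q| = |zone P| − |zone P∩zone Q| = 26 − 8 = 18.00.

18.00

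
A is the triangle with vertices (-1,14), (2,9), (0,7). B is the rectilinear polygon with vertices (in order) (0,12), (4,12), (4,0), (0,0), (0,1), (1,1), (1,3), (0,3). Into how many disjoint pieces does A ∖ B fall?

A ∖ B is a single connected region.

1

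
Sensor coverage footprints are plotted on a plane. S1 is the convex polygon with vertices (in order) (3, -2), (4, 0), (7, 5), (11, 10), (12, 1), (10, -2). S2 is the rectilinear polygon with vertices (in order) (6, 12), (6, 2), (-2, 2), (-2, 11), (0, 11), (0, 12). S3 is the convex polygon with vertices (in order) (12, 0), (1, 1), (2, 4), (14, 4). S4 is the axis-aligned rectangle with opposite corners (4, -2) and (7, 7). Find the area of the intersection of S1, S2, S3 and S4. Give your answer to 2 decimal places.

The intersection is the polygon with vertices (5.2,2), (6,3.333), (6,2).
By the shoelace formula its area is 0.53.

0.53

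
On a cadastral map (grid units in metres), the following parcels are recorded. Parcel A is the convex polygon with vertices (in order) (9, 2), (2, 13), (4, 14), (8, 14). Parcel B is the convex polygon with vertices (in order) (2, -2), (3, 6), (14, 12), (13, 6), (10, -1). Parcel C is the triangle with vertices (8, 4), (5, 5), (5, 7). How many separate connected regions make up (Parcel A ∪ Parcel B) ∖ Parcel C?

(Parcel A ∪ Parcel B) ∖ Parcel C is a single connected region.

1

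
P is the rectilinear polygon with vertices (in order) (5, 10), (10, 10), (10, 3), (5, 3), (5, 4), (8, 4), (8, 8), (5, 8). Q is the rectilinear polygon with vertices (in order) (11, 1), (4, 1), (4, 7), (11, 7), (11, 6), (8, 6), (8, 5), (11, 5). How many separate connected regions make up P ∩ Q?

P ∩ Q splits into 2 disjoint pieces (area 2, area 7).

2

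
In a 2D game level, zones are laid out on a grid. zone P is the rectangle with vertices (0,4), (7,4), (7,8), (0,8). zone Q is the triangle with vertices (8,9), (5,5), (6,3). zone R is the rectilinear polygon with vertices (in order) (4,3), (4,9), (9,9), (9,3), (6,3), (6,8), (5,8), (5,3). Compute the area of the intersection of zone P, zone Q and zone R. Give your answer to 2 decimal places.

2.33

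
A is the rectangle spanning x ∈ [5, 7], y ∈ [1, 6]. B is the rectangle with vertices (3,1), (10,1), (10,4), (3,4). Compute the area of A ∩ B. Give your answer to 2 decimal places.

6.00

|A∩B|: x∈[5,7], y∈[1,4] → 2·3 = 6.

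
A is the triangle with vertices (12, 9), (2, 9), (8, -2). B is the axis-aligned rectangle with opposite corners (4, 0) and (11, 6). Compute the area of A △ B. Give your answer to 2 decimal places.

|A| = 55, |B| = 42, |A∩B| = 27.1515.
|A △ B| = |A| + |B| − 2·|A∩B| = 55 + 42 − 54.303 = 42.70.

42.70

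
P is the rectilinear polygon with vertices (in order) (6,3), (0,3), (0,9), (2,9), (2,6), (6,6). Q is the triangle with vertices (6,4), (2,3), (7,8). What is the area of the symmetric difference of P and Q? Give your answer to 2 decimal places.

20.50

|P| = 24, |Q| = 7.5, |P∩Q| = 5.5.
|P △ Q| = |P| + |Q| − 2·|P∩Q| = 24 + 7.5 − 11 = 20.50.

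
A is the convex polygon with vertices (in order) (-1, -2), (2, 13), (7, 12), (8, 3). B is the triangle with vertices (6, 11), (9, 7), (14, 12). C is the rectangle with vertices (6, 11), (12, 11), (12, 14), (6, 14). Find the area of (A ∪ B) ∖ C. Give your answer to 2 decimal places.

|A ∪ B| = 98.4577.
|(A ∪ B) ∩ C| = 3.3295.
|(A ∪ B) ∖ C| = 98.4577 − 3.3295 = 95.13.

95.13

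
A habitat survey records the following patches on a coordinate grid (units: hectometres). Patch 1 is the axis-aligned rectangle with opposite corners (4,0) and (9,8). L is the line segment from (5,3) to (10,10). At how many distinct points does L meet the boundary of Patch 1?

1

The segment meets the boundary at (8.571,8).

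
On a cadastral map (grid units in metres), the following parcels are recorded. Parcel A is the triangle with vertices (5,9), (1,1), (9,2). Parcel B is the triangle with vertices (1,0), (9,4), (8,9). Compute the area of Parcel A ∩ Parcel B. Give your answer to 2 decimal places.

The intersection is the polygon with vertices (1.861,1.108), (6.271,6.777), (8.111,3.556), (3.667,1.333).
By the shoelace formula its area is 13.82.

13.82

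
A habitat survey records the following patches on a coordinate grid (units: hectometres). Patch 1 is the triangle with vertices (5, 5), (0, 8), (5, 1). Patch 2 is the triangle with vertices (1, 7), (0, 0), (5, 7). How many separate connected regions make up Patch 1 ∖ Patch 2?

2

Patch 1 ∖ Patch 2 splits into 2 disjoint pieces (area 5.4286, area 0.5238).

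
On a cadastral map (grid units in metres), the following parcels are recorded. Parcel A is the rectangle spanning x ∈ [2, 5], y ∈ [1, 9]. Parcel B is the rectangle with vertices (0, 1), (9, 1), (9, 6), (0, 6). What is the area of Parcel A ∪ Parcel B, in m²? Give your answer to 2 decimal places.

By inclusion–exclusion:
Individual areas: |Parcel A| = 24, |Parcel B| = 45.
|Parcel A∩Parcel B|: x∈[2,5], y∈[1,6] → 3·5 = 15.
|Parcel A ∪ Parcel B| = 69 − 15 = 54.00.

54.00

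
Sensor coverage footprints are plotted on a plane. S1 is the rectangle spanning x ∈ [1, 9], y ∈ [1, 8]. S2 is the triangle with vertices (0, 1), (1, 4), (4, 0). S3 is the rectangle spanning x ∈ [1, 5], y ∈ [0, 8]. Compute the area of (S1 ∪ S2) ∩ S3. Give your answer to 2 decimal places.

29.50

The region (S1 ∪ S2) ∩ S3 is the polygon with vertices (5,8), (5,1), (3.25,1), (4,0), (1,0.75), (1,4), (1,8).
By the shoelace formula its area is 29.50.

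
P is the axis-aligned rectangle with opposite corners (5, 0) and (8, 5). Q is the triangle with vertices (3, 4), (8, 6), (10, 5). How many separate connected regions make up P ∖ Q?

2

P ∖ Q splits into 2 disjoint pieces (area 13.5, area 0.05).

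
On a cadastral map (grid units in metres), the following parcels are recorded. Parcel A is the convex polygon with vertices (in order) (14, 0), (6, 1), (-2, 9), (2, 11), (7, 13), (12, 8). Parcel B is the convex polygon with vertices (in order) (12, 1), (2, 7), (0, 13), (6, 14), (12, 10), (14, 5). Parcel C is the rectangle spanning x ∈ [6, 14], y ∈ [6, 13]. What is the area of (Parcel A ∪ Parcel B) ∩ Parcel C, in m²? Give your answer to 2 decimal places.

The region (Parcel A ∪ Parcel B) ∩ Parcel C is the polygon with vertices (12,10), (13.6,6), (6,6), (6,13), (7.5,13).
By the shoelace formula its area is 38.45.

38.45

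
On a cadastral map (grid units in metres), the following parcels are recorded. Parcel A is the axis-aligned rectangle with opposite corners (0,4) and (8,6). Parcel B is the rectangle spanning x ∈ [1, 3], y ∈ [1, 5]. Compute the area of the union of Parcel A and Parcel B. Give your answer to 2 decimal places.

22.00

By inclusion–exclusion:
Individual areas: |Parcel A| = 16, |Parcel B| = 8.
|Parcel A∩Parcel B|: x∈[1,3], y∈[4,5] → 2·1 = 2.
|Parcel A ∪ Parcel B| = 24 − 2 = 22.00.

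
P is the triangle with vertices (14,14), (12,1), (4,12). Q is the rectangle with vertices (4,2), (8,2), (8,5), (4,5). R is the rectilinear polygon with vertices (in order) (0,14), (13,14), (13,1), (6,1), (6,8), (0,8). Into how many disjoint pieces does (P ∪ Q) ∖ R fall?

(P ∪ Q) ∖ R splits into 2 disjoint pieces (area 3.15, area 6).

2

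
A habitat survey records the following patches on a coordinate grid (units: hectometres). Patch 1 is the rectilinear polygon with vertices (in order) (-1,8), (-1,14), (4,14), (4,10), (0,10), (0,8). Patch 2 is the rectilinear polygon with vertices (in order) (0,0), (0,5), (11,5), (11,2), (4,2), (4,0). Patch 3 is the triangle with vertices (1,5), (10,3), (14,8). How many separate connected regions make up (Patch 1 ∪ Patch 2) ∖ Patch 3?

2

(Patch 1 ∪ Patch 2) ∖ Patch 3 splits into 2 disjoint pieces (area 22, area 30.625).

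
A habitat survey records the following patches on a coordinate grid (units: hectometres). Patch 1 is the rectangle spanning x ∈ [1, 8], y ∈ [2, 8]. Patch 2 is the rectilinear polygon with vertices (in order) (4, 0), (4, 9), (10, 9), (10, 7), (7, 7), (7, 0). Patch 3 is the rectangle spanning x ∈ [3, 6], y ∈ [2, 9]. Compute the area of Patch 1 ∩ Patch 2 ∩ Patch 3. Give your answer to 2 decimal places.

The intersection is the polygon with vertices (4,2), (4,8), (6,8), (6,2).
By the shoelace formula its area is 12.00.

12.00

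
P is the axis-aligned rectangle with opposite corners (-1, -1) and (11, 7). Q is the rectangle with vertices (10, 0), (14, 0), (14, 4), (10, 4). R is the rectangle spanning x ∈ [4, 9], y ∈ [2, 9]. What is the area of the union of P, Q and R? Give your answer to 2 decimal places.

By inclusion–exclusion:
Individual areas: |P| = 96, |Q| = 16, |R| = 35.
|P∩Q|: x∈[10,11], y∈[0,4] → 1·4 = 4.
|P∩R|: x∈[4,9], y∈[2,7] → 5·5 = 25.
|Q∩R| = 0 (no overlap).
|P∩Q∩R| = 0.
|P ∪ Q ∪ R| = 147 − 29 + 0 = 118.00.

118.00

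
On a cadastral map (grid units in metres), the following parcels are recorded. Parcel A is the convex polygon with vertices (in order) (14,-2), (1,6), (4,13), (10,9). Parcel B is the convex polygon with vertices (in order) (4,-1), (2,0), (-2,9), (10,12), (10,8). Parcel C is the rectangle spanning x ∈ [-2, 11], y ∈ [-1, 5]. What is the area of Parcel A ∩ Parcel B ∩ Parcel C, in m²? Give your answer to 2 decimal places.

6.30

The intersection is the polygon with vertices (6.436,2.655), (2.625,5), (8,5).
By the shoelace formula its area is 6.30.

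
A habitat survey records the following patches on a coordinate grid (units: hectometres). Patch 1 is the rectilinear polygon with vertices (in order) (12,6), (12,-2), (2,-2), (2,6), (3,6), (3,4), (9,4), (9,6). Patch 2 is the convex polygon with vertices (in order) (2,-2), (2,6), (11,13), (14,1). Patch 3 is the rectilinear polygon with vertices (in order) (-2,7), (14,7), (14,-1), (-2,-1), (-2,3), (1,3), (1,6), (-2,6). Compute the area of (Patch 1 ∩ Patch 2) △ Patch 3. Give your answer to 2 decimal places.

|Patch 1 ∩ Patch 2| = 55.5.
|(Patch 1 ∩ Patch 2) ∩ Patch 3| = 53.5.
|(Patch 1 ∩ Patch 2) △ Patch 3| = 55.5 + 119 − 107 = 67.50.

67.50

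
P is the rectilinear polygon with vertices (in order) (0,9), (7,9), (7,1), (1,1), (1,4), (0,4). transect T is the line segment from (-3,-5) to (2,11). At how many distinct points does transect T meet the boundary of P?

2

The segment meets the boundary at (1.375,9), (0,4.6).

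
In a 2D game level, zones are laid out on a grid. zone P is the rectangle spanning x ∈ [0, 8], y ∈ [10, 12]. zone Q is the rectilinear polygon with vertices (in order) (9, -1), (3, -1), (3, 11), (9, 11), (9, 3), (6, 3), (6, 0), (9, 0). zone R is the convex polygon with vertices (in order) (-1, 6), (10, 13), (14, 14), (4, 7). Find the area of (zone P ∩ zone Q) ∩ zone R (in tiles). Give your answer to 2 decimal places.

1.93

The region (zone P ∩ zone Q) ∩ zone R is the polygon with vertices (5.286,10), (6.857,11), (8,11), (8,10).
By the shoelace formula its area is 1.93.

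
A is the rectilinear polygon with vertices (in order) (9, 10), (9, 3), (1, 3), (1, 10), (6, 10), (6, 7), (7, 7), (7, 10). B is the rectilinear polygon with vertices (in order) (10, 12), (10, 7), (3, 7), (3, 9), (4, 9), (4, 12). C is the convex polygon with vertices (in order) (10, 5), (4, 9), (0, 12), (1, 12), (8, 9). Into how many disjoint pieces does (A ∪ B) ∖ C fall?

(A ∪ B) ∖ C splits into 2 disjoint pieces (area 42, area 17.5714).

2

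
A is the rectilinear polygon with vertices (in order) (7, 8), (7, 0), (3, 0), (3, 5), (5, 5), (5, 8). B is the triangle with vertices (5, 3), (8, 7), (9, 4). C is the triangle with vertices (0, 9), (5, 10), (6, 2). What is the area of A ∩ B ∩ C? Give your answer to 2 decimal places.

The intersection is the polygon with vertices (5.118,3.029), (5.067,3.089), (5.75,4), (5.848,3.212).
By the shoelace formula its area is 0.34.

0.34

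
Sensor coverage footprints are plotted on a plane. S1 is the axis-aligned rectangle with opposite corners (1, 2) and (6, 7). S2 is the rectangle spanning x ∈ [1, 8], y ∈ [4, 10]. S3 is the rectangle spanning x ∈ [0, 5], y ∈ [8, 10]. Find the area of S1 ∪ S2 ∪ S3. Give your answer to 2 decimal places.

By inclusion–exclusion:
Individual areas: |S1| = 25, |S2| = 42, |S3| = 10.
|S1∩S2|: x∈[1,6], y∈[4,7] → 5·3 = 15.
|S1∩S3| = 0 (no overlap).
|S2∩S3|: x∈[1,5], y∈[8,10] → 4·2 = 8.
|S1∩S2∩S3| = 0.
|S1 ∪ S2 ∪ S3| = 77 − 23 + 0 = 54.00.

54.00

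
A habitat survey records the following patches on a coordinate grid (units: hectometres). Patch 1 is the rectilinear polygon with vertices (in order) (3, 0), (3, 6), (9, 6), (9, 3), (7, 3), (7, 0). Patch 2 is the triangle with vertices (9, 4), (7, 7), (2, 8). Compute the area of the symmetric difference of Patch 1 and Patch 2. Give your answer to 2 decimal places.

|Patch 1| = 30, |Patch 2| = 6.5, |Patch 1∩Patch 2| = 2.1667.
|Patch 1 △ Patch 2| = |Patch 1| + |Patch 2| − 2·|Patch 1∩Patch 2| = 30 + 6.5 − 4.3333 = 32.17.

32.17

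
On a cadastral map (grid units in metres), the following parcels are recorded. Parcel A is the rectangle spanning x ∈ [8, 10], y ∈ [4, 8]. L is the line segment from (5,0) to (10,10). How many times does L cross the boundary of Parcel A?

The segment meets the boundary at (9,8), (8,6).

2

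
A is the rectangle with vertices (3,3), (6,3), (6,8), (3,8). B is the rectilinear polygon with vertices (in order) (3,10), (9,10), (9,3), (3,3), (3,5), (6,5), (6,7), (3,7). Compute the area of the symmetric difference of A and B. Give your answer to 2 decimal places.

|A| = 15, |B| = 36, |A∩B| = 9.
|A △ B| = |A| + |B| − 2·|A∩B| = 15 + 36 − 18 = 33.00.

33.00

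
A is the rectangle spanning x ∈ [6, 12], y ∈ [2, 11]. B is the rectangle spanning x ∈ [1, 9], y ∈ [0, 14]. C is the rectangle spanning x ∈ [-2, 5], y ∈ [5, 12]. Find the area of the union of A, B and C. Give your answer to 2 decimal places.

160.00

By inclusion–exclusion:
Individual areas: |A| = 54, |B| = 112, |C| = 49.
|A∩B|: x∈[6,9], y∈[2,11] → 3·9 = 27.
|A∩C| = 0 (no overlap).
|B∩C|: x∈[1,5], y∈[5,12] → 4·7 = 28.
|A∩B∩C| = 0.
|A ∪ B ∪ C| = 215 − 55 + 0 = 160.00.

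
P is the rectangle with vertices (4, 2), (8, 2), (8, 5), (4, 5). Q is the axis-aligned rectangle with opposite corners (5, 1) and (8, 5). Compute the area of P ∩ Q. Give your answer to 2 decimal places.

9.00

|P∩Q|: x∈[5,8], y∈[2,5] → 3·3 = 9.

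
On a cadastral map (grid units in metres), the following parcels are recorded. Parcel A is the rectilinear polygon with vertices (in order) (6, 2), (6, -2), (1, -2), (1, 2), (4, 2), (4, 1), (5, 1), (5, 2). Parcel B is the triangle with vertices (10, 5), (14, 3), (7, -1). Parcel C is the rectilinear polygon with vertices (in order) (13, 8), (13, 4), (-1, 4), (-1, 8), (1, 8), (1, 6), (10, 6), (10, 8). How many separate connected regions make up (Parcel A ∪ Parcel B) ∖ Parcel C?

(Parcel A ∪ Parcel B) ∖ Parcel C splits into 2 disjoint pieces (area 19, area 13.75).

2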